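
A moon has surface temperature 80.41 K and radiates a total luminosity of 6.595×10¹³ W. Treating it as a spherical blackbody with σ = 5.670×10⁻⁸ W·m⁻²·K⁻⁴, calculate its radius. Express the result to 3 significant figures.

R ≈ 1.49×10⁶ m

L = 4πR²σT⁴ ⇒ R = √(L/(4πσT⁴)).
σT⁴ = 2.37041 W/m², so R = √(6.595×10¹³/(4π×2.37041)) = 1.49×10⁶ m.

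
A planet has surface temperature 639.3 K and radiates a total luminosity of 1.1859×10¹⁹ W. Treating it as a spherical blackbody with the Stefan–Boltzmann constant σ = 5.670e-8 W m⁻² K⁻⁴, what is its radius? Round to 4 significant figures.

L = 4πR²σT⁴ ⇒ R = √(L/(4πσT⁴)).
σT⁴ = 9471.13 W/m², so R = √(1.1859×10¹⁹/(4π×9471.13)) = 9.982×10⁶ m.

R ≈ 9.982×10⁶ m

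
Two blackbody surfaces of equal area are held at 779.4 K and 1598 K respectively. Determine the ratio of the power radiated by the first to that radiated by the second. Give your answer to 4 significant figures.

With equal areas, P₁/P₂ = (T₁/T₂)⁴ = (779.4/1598)⁴ = 0.05659.

P₁/P₂ ≈ 0.05659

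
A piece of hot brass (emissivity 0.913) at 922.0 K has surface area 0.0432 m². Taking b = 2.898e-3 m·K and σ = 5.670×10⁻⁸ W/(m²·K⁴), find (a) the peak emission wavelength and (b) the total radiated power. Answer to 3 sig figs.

(a) λ_max = b/T = 2.898×10⁻³/922.0 = 3.143×10⁻⁶ m = 3.14 μm.
Area A = 0.0432 m².
(b) P = εσAT⁴ = 0.913×5.670×10⁻⁸×0.0432×(922.0)⁴ = 1.62×10³ W.

λ_max ≈ 3.14 μm; P ≈ 1.62×10³ W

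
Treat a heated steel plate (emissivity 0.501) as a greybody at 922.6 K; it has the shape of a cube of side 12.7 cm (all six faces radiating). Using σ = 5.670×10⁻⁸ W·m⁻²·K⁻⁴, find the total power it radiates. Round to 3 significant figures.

P ≈ 1.99×10³ W

Area A = 6s² = 6×(0.127 m)² = 0.096774 m².
P = εσAT⁴ = 0.501 × 5.670×10⁻⁸ × 0.096774 × (922.6)⁴ = 1.99×10³ W.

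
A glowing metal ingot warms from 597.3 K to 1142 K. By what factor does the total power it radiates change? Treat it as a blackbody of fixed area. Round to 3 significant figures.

P ∝ T⁴, so P₂/P₁ = (T₂/T₁)⁴ = (1142/597.3)⁴ = (1.91194)⁴ = 13.4.

P₂/P₁ ≈ 13.4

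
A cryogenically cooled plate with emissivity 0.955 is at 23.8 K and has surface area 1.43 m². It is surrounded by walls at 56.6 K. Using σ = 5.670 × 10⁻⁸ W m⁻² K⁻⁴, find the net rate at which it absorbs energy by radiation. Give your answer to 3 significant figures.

Area A = 1.43 m².
Net radiated power P_net = εσA(T⁴ − T₀⁴) = 0.955×5.670×10⁻⁸×1.43×(23.8⁴ − 56.6⁴).
T⁴ − T₀⁴ = 3.20854×10⁵ − 1.02628×10⁷ = -9.94195×10⁶ K⁴, so P_net = -0.770 W — negative, meaning a net gain of 0.770 W.

Net gain ≈ 0.770 W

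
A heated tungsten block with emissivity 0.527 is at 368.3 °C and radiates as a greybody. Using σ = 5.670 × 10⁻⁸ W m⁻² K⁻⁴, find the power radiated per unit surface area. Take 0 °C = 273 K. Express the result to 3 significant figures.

I ≈ 5.05×10³ W/m²

T = 368.3 °C + 273 = 641.3 K.
Stefan–Boltzmann: I = εσT⁴ = 0.527 × 5.670×10⁻⁸ × (641.3)⁴ = 5.05×10³ W/m².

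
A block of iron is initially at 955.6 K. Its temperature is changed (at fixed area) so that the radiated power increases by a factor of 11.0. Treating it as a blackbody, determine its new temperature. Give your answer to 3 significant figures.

P ∝ T⁴, so T₂/T₁ = (P₂/P₁)^(1/4) = (11.0)^(1/4) = 1.82116.
T₂ = 955.6 × 1.82116 = 1.74×10³ K.

T₂ ≈ 1.74×10³ K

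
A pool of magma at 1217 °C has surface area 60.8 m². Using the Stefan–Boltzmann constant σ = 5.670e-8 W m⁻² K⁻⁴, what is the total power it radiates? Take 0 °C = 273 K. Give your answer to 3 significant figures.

T = 1217 °C + 273 = 1490 K.
Area A = 60.8 m².
P = σAT⁴ = 5.670×10⁻⁸ × 60.8 × (1490)⁴ = 1.70×10⁷ W.

P ≈ 1.70×10⁷ W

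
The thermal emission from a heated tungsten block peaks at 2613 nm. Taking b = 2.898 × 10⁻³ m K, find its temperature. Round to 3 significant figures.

T ≈ 1.11×10³ K

Wien's law gives T = b/λ_max = (2.898×10⁻³ m·K)/(2.613×10⁻⁶ m) = 1.11×10³ K.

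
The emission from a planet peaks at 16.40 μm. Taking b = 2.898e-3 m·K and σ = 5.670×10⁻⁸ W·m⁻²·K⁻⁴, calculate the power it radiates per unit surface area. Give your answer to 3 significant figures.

I ≈ 55.3 W/m²

Wien's law: T = b/λ_max = 2.898×10⁻³/1.640×10⁻⁵ = 176.707 K.
Then I = σT⁴ = 5.670×10⁻⁸×(176.707)⁴ = 55.3 W/m².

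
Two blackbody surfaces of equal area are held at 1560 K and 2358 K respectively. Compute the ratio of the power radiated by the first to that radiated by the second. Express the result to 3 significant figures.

P₁/P₂ ≈ 0.192

With equal areas, P₁/P₂ = (T₁/T₂)⁴ = (1560/2358)⁴ = 0.192.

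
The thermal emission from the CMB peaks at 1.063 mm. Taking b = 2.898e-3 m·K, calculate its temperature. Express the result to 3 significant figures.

T ≈ 2.73 K

Wien's law gives T = b/λ_max = (2.898×10⁻³ m·K)/(1.063×10⁻³ m) = 2.73 K.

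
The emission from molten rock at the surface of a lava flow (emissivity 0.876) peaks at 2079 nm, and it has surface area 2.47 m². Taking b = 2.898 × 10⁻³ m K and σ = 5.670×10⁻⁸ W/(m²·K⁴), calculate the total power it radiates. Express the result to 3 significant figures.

P ≈ 4.63×10⁵ W

Wien's law: T = b/λ_max = 2.898×10⁻³/2.079×10⁻⁶ = 1393.94 K.
Area A = 2.47 m².
Then P = εσAT⁴ = 0.876×5.670×10⁻⁸×2.47×(1393.94)⁴ = 4.63×10⁵ W.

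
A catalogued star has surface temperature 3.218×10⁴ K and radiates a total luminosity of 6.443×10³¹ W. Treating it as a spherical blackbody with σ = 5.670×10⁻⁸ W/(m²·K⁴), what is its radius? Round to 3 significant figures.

R ≈ 9.18×10⁹ m

L = 4πR²σT⁴ ⇒ R = √(L/(4πσT⁴)).
σT⁴ = 6.08033×10¹⁰ W/m², so R = √(6.443×10³¹/(4π×6.08033×10¹⁰)) = 9.18×10⁹ m.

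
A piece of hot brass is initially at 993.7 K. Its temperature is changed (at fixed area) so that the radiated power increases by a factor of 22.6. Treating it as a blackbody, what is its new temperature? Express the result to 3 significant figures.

T₂ ≈ 2.17×10³ K

P ∝ T⁴, so T₂/T₁ = (P₂/P₁)^(1/4) = (22.6)^(1/4) = 2.18035.
T₂ = 993.7 × 2.18035 = 2.17×10³ K.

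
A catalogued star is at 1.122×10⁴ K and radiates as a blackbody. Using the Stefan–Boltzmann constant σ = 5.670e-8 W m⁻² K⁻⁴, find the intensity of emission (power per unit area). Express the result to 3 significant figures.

I ≈ 8.99×10⁸ W/m²

Stefan–Boltzmann: I = σT⁴ = 5.670×10⁻⁸ × (1.122×10⁴)⁴ = 8.99×10⁸ W/m².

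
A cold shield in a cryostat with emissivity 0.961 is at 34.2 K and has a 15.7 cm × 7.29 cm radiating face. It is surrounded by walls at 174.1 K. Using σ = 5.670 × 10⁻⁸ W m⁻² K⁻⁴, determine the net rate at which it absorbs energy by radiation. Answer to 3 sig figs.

Area A = 0.157 × 0.0729 = 0.0114453 m².
Net radiated power P_net = εσA(T⁴ − T₀⁴) = 0.961×5.670×10⁻⁸×0.0114453×(34.2⁴ − 174.1⁴).
T⁴ − T₀⁴ = 1.36806×10⁶ − 9.18745×10⁸ = -9.17377×10⁸ K⁴, so P_net = -0.572 W — negative, meaning a net gain of 0.572 W.

Net gain ≈ 0.572 W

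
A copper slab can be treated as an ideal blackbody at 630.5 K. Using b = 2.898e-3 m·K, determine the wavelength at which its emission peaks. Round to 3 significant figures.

λ_max ≈ 4.60 μm

Wien's displacement law: λ_max = b/T = (2.898×10⁻³ m·K)/(630.5 K) = 4.596×10⁻⁶ m.
That is 4.60 μm, in the infrared range.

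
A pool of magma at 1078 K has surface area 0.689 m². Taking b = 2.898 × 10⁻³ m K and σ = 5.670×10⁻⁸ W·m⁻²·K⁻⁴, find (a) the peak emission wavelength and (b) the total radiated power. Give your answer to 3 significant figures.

(a) λ_max = b/T = 2.898×10⁻³/1078 = 2.688×10⁻⁶ m = 2.69 μm.
Area A = 0.689 m².
(b) P = σAT⁴ = 5.670×10⁻⁸×0.689×(1078)⁴ = 5.28×10⁴ W.

λ_max ≈ 2.69 μm; P ≈ 5.28×10⁴ W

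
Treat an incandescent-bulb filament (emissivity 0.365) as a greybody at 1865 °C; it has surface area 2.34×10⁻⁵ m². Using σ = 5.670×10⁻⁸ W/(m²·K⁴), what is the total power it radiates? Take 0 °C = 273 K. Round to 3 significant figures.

T = 1865 °C + 273 = 2138 K.
Area A = 2.34×10⁻⁵ m².
P = εσAT⁴ = 0.365 × 5.670×10⁻⁸ × 2.34×10⁻⁵ × (2138)⁴ = 10.1 W.

P ≈ 10.1 W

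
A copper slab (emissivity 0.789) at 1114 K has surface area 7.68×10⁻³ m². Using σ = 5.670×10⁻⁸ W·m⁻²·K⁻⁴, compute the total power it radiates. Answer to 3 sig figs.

P ≈ 529 W

Area A = 7.68×10⁻³ m².
P = εσAT⁴ = 0.789 × 5.670×10⁻⁸ × 7.68×10⁻³ × (1114)⁴ = 529 W.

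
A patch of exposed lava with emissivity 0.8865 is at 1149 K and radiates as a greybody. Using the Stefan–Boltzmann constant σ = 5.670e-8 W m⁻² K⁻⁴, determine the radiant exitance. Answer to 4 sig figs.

Stefan–Boltzmann: I = εσT⁴ = 0.8865 × 5.670×10⁻⁸ × (1149)⁴ = 8.761×10⁴ W/m².

I ≈ 8.761×10⁴ W/m²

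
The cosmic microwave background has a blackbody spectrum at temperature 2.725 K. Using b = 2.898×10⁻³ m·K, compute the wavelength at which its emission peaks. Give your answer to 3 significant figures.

Wien's displacement law: λ_max = b/T = (2.898×10⁻³ m·K)/(2.725 K) = 1.063×10⁻³ m.
That is 1.06 mm, in the microwave range.

λ_max ≈ 1.06 mm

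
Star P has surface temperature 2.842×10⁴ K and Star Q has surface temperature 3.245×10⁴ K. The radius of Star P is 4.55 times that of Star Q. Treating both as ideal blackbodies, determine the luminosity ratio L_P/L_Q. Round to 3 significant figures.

L_P/L_Q ≈ 12.2

L ∝ R²T⁴, so L_P/L_Q = (R_P/R_Q)²(T_P/T_Q)⁴ = (4.55)² × (2.842×10⁴/3.245×10⁴)⁴ = 20.7025 × 0.588352 = 12.2.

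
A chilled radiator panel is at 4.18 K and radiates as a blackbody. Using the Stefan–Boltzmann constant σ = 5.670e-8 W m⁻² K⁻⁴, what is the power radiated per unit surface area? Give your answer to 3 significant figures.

Stefan–Boltzmann: I = σT⁴ = 5.670×10⁻⁸ × (4.18)⁴ = 1.73×10⁻⁵ W/m².

I ≈ 1.73×10⁻⁵ W/m²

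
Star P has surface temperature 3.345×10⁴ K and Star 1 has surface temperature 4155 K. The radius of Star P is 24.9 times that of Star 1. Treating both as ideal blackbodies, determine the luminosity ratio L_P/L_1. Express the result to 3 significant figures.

L ∝ R²T⁴, so L_P/L_1 = (R_P/R_1)²(T_P/T_1)⁴ = (24.9)² × (3.345×10⁴/4155)⁴ = 620.01 × 4200.49 = 2.60×10⁶.

L_P/L_1 ≈ 2.60×10⁶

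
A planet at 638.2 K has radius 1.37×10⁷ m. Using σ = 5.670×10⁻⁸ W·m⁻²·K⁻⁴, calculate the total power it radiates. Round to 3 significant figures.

Surface area A = 4πR² = 4π(1.37×10⁷ m)² = 2.35858×10¹⁵ m².
P = σAT⁴ = 5.670×10⁻⁸ × 2.35858×10¹⁵ × (638.2)⁴ = 2.22×10¹⁹ W.

P ≈ 2.22×10¹⁹ W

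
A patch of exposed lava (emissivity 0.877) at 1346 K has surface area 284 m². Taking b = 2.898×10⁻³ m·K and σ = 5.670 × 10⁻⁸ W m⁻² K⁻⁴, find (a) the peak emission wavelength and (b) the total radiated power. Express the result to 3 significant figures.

λ_max ≈ 2.15 μm; P ≈ 4.64×10⁷ W

(a) λ_max = b/T = 2.898×10⁻³/1346 = 2.153×10⁻⁶ m = 2.15 μm.
Area A = 284 m².
(b) P = εσAT⁴ = 0.877×5.670×10⁻⁸×284×(1346)⁴ = 4.64×10⁷ W.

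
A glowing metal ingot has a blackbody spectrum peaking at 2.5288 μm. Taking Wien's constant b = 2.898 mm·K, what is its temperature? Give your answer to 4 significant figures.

Wien's law gives T = b/λ_max = (2.898×10⁻³ m·K)/(2.5288×10⁻⁶ m) = 1146 K.

T ≈ 1146 K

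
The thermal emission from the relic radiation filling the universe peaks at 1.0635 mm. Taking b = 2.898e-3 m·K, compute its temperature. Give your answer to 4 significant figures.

T ≈ 2.725 K

Wien's law gives T = b/λ_max = (2.898×10⁻³ m·K)/(1.0635×10⁻³ m) = 2.725 K.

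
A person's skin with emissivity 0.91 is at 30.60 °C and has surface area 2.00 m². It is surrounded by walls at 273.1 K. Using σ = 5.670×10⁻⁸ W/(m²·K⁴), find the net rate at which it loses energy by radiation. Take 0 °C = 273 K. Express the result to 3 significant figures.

Net loss ≈ 303 W

T = 30.60 °C + 273 = 303.60 K.
Area A = 2.00 m².
Net radiated power P_net = εσA(T⁴ − T₀⁴) = 0.91×5.670×10⁻⁸×2.00×(303.60⁴ − 273.1⁴).
T⁴ − T₀⁴ = 8.49585×10⁹ − 5.56271×10⁹ = 2.93314×10⁹ K⁴, so P_net = 303 W.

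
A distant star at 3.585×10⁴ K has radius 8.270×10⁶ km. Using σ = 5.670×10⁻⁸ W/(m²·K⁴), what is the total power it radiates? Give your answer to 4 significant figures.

P ≈ 8.049×10³¹ W

Surface area A = 4πR² = 4π(8.270×10⁹ m)² = 8.59451×10²⁰ m².
P = σAT⁴ = 5.670×10⁻⁸ × 8.59451×10²⁰ × (3.585×10⁴)⁴ = 8.049×10³¹ W.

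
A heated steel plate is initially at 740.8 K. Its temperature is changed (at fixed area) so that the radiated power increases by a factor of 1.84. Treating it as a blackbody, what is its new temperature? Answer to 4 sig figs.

P ∝ T⁴, so T₂/T₁ = (P₂/P₁)^(1/4) = (1.84)^(1/4) = 1.16467.
T₂ = 740.8 × 1.16467 = 862.8 K.

T₂ ≈ 862.8 K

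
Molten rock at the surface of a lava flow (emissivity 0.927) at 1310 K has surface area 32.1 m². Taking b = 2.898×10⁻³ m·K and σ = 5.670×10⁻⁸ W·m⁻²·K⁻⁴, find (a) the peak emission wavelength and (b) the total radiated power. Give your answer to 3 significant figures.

λ_max ≈ 2.21 μm; P ≈ 4.97×10⁶ W

(a) λ_max = b/T = 2.898×10⁻³/1310 = 2.212×10⁻⁶ m = 2.21 μm.
Area A = 32.1 m².
(b) P = εσAT⁴ = 0.927×5.670×10⁻⁸×32.1×(1310)⁴ = 4.97×10⁶ W.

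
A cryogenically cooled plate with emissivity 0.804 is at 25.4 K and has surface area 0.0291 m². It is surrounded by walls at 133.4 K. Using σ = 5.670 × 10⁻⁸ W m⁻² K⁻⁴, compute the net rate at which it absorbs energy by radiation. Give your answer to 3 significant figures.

Area A = 0.0291 m².
Net radiated power P_net = εσA(T⁴ − T₀⁴) = 0.804×5.670×10⁻⁸×0.0291×(25.4⁴ − 133.4⁴).
T⁴ − T₀⁴ = 4.16231×10⁵ − 3.16682×10⁸ = -3.16266×10⁸ K⁴, so P_net = -0.420 W — negative, meaning a net gain of 0.420 W.

Net gain ≈ 0.420 W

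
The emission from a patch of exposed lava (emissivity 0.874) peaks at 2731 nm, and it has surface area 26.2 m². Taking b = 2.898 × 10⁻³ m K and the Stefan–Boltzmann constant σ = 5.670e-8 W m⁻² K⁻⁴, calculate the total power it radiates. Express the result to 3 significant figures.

P ≈ 1.65×10⁶ W

Wien's law: T = b/λ_max = 2.898×10⁻³/2.731×10⁻⁶ = 1061.15 K.
Area A = 26.2 m².
Then P = εσAT⁴ = 0.874×5.670×10⁻⁸×26.2×(1061.15)⁴ = 1.65×10⁶ W.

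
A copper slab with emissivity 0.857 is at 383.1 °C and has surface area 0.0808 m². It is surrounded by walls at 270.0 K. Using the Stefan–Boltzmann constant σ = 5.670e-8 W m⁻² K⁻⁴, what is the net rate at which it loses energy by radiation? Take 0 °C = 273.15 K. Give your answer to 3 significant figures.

Net loss ≈ 707 W

T = 383.1 °C + 273.15 = 656.25 K.
Area A = 0.0808 m².
Net radiated power P_net = εσA(T⁴ − T₀⁴) = 0.857×5.670×10⁻⁸×0.0808×(656.25⁴ − 270.0⁴).
T⁴ − T₀⁴ = 1.85472×10¹¹ − 5.31441×10⁹ = 1.80158×10¹¹ K⁴, so P_net = 707 W.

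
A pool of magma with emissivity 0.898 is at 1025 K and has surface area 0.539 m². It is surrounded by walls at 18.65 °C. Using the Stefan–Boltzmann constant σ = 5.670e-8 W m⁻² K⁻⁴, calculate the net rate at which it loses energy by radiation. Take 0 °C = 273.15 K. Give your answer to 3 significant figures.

Surroundings: T = 18.65 °C + 273.15 = 291.80 K.
Area A = 0.539 m².
Net radiated power P_net = εσA(T⁴ − T₀⁴) = 0.898×5.670×10⁻⁸×0.539×(1025⁴ − 291.80⁴).
T⁴ − T₀⁴ = 1.10381×10¹² − 7.25005×10⁹ = 1.09656×10¹² K⁴, so P_net = 3.01×10⁴ W.

Net loss ≈ 3.01×10⁴ W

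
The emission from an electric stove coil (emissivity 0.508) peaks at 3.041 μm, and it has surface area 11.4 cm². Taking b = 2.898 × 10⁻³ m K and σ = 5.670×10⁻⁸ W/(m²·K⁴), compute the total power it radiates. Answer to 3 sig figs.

Wien's law: T = b/λ_max = 2.898×10⁻³/3.041×10⁻⁶ = 952.976 K.
Area A = 11.4 cm² = 1.14×10⁻³ m².
Then P = εσAT⁴ = 0.508×5.670×10⁻⁸×1.14×10⁻³×(952.976)⁴ = 27.1 W.

P ≈ 27.1 W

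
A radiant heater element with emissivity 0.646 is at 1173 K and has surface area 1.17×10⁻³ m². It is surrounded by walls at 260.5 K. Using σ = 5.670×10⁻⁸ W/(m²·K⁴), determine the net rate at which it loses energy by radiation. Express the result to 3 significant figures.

Net loss ≈ 80.9 W

Area A = 1.17×10⁻³ m².
Net radiated power P_net = εσA(T⁴ − T₀⁴) = 0.646×5.670×10⁻⁸×1.17×10⁻³×(1173⁴ − 260.5⁴).
T⁴ − T₀⁴ = 1.89318×10¹² − 4.60501×10⁹ = 1.88857×10¹² K⁴, so P_net = 80.9 W.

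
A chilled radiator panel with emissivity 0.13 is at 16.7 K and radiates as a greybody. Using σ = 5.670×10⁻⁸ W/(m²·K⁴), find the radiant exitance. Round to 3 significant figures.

I ≈ 5.73×10⁻⁴ W/m²

Stefan–Boltzmann: I = εσT⁴ = 0.13 × 5.670×10⁻⁸ × (16.7)⁴ = 5.73×10⁻⁴ W/m².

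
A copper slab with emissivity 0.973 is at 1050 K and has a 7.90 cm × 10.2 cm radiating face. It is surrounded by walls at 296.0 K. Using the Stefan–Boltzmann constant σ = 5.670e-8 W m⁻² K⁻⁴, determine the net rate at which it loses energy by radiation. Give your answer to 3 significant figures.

Net loss ≈ 537 W

Area A = 0.0790 × 0.102 = 8.058×10⁻³ m².
Net radiated power P_net = εσA(T⁴ − T₀⁴) = 0.973×5.670×10⁻⁸×8.058×10⁻³×(1050⁴ − 296.0⁴).
T⁴ − T₀⁴ = 1.21551×10¹² − 7.67656×10⁹ = 1.20783×10¹² K⁴, so P_net = 537 W.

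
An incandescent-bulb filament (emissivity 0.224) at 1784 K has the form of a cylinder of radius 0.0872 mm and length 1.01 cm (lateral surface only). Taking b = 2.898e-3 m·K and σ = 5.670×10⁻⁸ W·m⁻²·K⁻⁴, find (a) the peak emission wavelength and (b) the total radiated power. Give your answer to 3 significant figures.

(a) λ_max = b/T = 2.898×10⁻³/1784 = 1.624×10⁻⁶ m = 1.62 μm.
Lateral area A = 2πrL = 2π×8.72×10⁻⁵×0.0101 = 5.53373×10⁻⁶ m².
(b) P = εσAT⁴ = 0.224×5.670×10⁻⁸×5.53373×10⁻⁶×(1784)⁴ = 0.712 W.

λ_max ≈ 1.62 μm; P ≈ 0.712 W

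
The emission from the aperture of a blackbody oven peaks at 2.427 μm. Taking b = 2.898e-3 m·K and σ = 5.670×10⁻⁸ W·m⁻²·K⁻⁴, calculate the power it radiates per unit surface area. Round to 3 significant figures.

I ≈ 1.15×10⁵ W/m²

Wien's law: T = b/λ_max = 2.898×10⁻³/2.427×10⁻⁶ = 1194.07 K.
Then I = σT⁴ = 5.670×10⁻⁸×(1194.07)⁴ = 1.15×10⁵ W/m².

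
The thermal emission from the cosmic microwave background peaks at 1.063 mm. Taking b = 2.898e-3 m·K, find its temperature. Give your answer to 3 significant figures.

T ≈ 2.73 K

Wien's law gives T = b/λ_max = (2.898×10⁻³ m·K)/(1.063×10⁻³ m) = 2.73 K.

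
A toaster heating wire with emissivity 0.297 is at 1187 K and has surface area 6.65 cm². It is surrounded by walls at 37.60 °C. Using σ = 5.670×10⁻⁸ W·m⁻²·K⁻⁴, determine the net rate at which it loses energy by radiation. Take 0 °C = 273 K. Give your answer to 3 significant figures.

Net loss ≈ 22.1 W

Surroundings: T = 37.60 °C + 273 = 310.60 K.
Area A = 6.65 cm² = 6.65×10⁻⁴ m².
Net radiated power P_net = εσA(T⁴ − T₀⁴) = 0.297×5.670×10⁻⁸×6.65×10⁻⁴×(1187⁴ − 310.60⁴).
T⁴ − T₀⁴ = 1.98519×10¹² − 9.30692×10⁹ = 1.97588×10¹² K⁴, so P_net = 22.1 W.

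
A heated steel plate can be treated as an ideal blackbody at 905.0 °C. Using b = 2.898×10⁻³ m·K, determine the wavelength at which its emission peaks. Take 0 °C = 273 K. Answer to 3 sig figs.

λ_max ≈ 2.46×10³ nm

T = 905.0 °C + 273 = 1178.0 K.
Wien's displacement law: λ_max = b/T = (2.898×10⁻³ m·K)/(1178.0 K) = 2.460×10⁻⁶ m.
That is 2.46×10³ nm, in the infrared range.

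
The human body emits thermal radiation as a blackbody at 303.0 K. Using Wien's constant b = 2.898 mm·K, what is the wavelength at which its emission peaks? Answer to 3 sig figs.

Wien's displacement law: λ_max = b/T = (2.898×10⁻³ m·K)/(303.0 K) = 9.564×10⁻⁶ m.
That is 9.56 μm, in the infrared range.

λ_max ≈ 9.56 μm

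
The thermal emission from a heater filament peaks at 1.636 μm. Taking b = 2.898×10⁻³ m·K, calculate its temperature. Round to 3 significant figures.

T ≈ 1.77×10³ K

Wien's law gives T = b/λ_max = (2.898×10⁻³ m·K)/(1.636×10⁻⁶ m) = 1.77×10³ K.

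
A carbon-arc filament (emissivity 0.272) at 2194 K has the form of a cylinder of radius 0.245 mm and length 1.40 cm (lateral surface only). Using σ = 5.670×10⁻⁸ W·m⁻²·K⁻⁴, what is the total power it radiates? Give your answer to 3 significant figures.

Lateral area A = 2πrL = 2π×2.45×10⁻⁴×0.0140 = 2.15513×10⁻⁵ m².
P = εσAT⁴ = 0.272 × 5.670×10⁻⁸ × 2.15513×10⁻⁵ × (2194)⁴ = 7.70 W.

P ≈ 7.70 W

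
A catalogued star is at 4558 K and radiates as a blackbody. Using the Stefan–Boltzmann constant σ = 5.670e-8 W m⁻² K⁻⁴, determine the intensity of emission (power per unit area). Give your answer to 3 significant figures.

I ≈ 2.45×10⁷ W/m²

Stefan–Boltzmann: I = σT⁴ = 5.670×10⁻⁸ × (4558)⁴ = 2.45×10⁷ W/m².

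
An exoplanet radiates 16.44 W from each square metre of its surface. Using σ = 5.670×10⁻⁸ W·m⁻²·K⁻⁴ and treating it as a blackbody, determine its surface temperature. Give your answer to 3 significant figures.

T ≈ 130 K

I = σT⁴, so T = (I/σ)^(1/4) = (16.44/(5.670×10⁻⁸))^(1/4) = 130 K.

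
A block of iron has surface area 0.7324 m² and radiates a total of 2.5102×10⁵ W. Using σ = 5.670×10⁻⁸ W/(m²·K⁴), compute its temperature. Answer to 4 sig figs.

T ≈ 1568 K

Area A = 0.7324 m².
P = σAT⁴ ⇒ T = (P/(σA))^(1/4) = (2.5102×10⁵/(5.670×10⁻⁸×0.7324))^(1/4) = 1568 K.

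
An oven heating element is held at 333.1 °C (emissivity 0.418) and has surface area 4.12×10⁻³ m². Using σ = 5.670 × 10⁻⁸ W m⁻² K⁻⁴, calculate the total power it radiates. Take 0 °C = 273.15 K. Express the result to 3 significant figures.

P ≈ 13.2 W

T = 333.1 °C + 273.15 = 606.25 K.
Area A = 4.12×10⁻³ m².
P = εσAT⁴ = 0.418 × 5.670×10⁻⁸ × 4.12×10⁻³ × (606.25)⁴ = 13.2 W.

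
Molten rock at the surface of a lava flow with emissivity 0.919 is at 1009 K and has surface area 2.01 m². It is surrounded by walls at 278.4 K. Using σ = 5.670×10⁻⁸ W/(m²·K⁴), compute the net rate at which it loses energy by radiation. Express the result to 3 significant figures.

Area A = 2.01 m².
Net radiated power P_net = εσA(T⁴ − T₀⁴) = 0.919×5.670×10⁻⁸×2.01×(1009⁴ − 278.4⁴).
T⁴ − T₀⁴ = 1.03649×10¹² − 6.00727×10⁹ = 1.03048×10¹² K⁴, so P_net = 1.08×10⁵ W.

Net loss ≈ 1.08×10⁵ W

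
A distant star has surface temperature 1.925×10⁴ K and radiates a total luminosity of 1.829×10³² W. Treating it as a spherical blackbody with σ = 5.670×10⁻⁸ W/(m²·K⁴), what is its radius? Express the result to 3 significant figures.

R ≈ 4.32×10¹⁰ m

L = 4πR²σT⁴ ⇒ R = √(L/(4πσT⁴)).
σT⁴ = 7.78585×10⁹ W/m², so R = √(1.829×10³²/(4π×7.78585×10⁹)) = 4.32×10¹⁰ m.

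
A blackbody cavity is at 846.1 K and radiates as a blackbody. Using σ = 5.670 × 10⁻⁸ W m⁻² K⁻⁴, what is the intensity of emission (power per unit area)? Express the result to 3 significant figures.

Stefan–Boltzmann: I = σT⁴ = 5.670×10⁻⁸ × (846.1)⁴ = 2.91×10⁴ W/m².

I ≈ 2.91×10⁴ W/m²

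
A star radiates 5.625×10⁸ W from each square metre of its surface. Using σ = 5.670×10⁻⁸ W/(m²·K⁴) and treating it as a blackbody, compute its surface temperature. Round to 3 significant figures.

T ≈ 9.98×10³ K

I = σT⁴, so T = (I/σ)^(1/4) = (5.625×10⁸/(5.670×10⁻⁸))^(1/4) = 9.98×10³ K.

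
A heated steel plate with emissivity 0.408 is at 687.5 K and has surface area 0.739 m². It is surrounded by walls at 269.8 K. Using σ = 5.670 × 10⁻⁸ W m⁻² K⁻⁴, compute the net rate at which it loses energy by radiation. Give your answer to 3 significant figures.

Area A = 0.739 m².
Net radiated power P_net = εσA(T⁴ − T₀⁴) = 0.408×5.670×10⁻⁸×0.739×(687.5⁴ − 269.8⁴).
T⁴ − T₀⁴ = 2.23404×10¹¹ − 5.29868×10⁹ = 2.18105×10¹¹ K⁴, so P_net = 3.73×10³ W.

Net loss ≈ 3.73×10³ W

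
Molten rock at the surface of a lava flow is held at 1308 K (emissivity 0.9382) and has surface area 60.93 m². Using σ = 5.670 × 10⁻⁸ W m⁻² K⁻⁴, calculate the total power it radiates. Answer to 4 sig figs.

P ≈ 9.487×10⁶ W

Area A = 60.93 m².
P = εσAT⁴ = 0.9382 × 5.670×10⁻⁸ × 60.93 × (1308)⁴ = 9.487×10⁶ W.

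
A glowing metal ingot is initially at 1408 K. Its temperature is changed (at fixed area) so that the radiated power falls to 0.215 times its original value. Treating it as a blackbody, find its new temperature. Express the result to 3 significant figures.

T₂ ≈ 959 K

P ∝ T⁴, so T₂/T₁ = (P₂/P₁)^(1/4) = (0.215)^(1/4) = 0.680941.
T₂ = 1408 × 0.680941 = 959 K.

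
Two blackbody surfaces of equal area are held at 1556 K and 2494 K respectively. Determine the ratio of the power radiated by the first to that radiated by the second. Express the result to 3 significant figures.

P₁/P₂ ≈ 0.152

With equal areas, P₁/P₂ = (T₁/T₂)⁴ = (1556/2494)⁴ = 0.152.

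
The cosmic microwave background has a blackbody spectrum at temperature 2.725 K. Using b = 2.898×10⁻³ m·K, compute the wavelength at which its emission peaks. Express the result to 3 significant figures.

λ_max ≈ 1.06 mm

Wien's displacement law: λ_max = b/T = (2.898×10⁻³ m·K)/(2.725 K) = 1.063×10⁻³ m.
That is 1.06 mm, in the microwave range.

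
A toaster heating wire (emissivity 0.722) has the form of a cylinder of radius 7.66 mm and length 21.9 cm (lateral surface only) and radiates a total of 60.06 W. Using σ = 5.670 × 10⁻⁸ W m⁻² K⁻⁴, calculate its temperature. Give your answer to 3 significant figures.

T ≈ 611 K

Lateral area A = 2πrL = 2π×7.66×10⁻³×0.219 = 0.0105403 m².
P = εσAT⁴ ⇒ T = (P/(εσA))^(1/4) = (60.06/(0.722×5.670×10⁻⁸×0.0105403))^(1/4) = 611 K.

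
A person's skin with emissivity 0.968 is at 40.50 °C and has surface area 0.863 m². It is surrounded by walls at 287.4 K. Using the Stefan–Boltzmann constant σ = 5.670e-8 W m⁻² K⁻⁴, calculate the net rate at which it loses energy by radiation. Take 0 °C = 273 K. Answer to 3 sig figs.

Net loss ≈ 134 W

T = 40.50 °C + 273 = 313.50 K.
Area A = 0.863 m².
Net radiated power P_net = εσA(T⁴ − T₀⁴) = 0.968×5.670×10⁻⁸×0.863×(313.50⁴ − 287.4⁴).
T⁴ − T₀⁴ = 9.65940×10⁹ − 6.82256×10⁹ = 2.83684×10⁹ K⁴, so P_net = 134 W.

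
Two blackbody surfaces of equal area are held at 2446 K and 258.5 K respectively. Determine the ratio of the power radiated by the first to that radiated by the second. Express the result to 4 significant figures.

With equal areas, P₁/P₂ = (T₁/T₂)⁴ = (2446/258.5)⁴ = 8016.

P₁/P₂ ≈ 8016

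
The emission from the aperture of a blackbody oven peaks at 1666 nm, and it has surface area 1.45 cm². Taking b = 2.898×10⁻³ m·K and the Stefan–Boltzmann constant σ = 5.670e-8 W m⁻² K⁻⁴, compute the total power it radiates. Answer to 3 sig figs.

P ≈ 75.3 W

Wien's law: T = b/λ_max = 2.898×10⁻³/1.666×10⁻⁶ = 1739.50 K.
Area A = 1.45 cm² = 1.45×10⁻⁴ m².
Then P = σAT⁴ = 5.670×10⁻⁸×1.45×10⁻⁴×(1739.50)⁴ = 75.3 W.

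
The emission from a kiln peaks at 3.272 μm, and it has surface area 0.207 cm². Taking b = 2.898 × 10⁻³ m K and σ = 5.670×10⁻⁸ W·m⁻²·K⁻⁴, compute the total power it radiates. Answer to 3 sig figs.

P ≈ 0.722 W

Wien's law: T = b/λ_max = 2.898×10⁻³/3.272×10⁻⁶ = 885.697 K.
Area A = 0.207 cm² = 2.07×10⁻⁵ m².
Then P = σAT⁴ = 5.670×10⁻⁸×2.07×10⁻⁵×(885.697)⁴ = 0.722 W.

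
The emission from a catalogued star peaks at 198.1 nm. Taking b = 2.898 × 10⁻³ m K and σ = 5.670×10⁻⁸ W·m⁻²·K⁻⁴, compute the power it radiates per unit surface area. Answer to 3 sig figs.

Wien's law: T = b/λ_max = 2.898×10⁻³/1.981×10⁻⁷ = 14629.0 K.
Then I = σT⁴ = 5.670×10⁻⁸×(14629.0)⁴ = 2.60×10⁹ W/m².

I ≈ 2.60×10⁹ W/m²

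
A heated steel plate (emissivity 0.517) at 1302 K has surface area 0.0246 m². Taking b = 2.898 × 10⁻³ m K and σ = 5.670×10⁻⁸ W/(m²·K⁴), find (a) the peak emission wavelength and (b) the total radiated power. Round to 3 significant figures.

(a) λ_max = b/T = 2.898×10⁻³/1302 = 2.226×10⁻⁶ m = 2.23×10³ nm.
Area A = 0.0246 m².
(b) P = εσAT⁴ = 0.517×5.670×10⁻⁸×0.0246×(1302)⁴ = 2.07×10³ W.

λ_max ≈ 2.23×10³ nm; P ≈ 2.07×10³ W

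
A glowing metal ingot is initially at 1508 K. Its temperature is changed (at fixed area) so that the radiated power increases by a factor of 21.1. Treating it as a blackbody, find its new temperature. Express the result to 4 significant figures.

T₂ ≈ 3232 K

P ∝ T⁴, so T₂/T₁ = (P₂/P₁)^(1/4) = (21.1)^(1/4) = 2.14324.
T₂ = 1508 × 2.14324 = 3232 K.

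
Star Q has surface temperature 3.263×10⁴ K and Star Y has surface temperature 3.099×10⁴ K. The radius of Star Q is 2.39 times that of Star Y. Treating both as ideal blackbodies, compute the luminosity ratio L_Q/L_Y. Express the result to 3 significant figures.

L ∝ R²T⁴, so L_Q/L_Y = (R_Q/R_Y)²(T_Q/T_Y)⁴ = (2.39)² × (3.263×10⁴/3.099×10⁴)⁴ = 5.7121 × 1.22909 = 7.02.

L_Q/L_Y ≈ 7.02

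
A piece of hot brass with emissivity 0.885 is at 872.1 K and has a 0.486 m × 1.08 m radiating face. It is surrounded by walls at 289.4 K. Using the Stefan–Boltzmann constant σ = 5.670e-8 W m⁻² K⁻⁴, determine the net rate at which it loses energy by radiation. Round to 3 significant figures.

Net loss ≈ 1.51×10⁴ W

Area A = 0.486 × 1.08 = 0.52488 m².
Net radiated power P_net = εσA(T⁴ − T₀⁴) = 0.885×5.670×10⁻⁸×0.52488×(872.1⁴ − 289.4⁴).
T⁴ − T₀⁴ = 5.78449×10¹¹ − 7.01446×10⁹ = 5.71435×10¹¹ K⁴, so P_net = 1.51×10⁴ W.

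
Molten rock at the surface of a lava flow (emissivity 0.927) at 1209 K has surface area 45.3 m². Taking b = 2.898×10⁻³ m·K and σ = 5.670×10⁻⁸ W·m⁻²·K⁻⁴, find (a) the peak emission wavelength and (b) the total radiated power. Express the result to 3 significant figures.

λ_max ≈ 2.40×10³ nm; P ≈ 5.09×10⁶ W

(a) λ_max = b/T = 2.898×10⁻³/1209 = 2.397×10⁻⁶ m = 2.40×10³ nm.
Area A = 45.3 m².
(b) P = εσAT⁴ = 0.927×5.670×10⁻⁸×45.3×(1209)⁴ = 5.09×10⁶ W.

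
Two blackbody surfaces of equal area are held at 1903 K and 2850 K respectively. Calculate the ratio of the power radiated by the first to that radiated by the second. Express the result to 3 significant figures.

P₁/P₂ ≈ 0.199

With equal areas, P₁/P₂ = (T₁/T₂)⁴ = (1903/2850)⁴ = 0.199.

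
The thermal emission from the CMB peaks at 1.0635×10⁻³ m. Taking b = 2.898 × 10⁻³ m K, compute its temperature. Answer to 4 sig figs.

T ≈ 2.725 K

Wien's law gives T = b/λ_max = (2.898×10⁻³ m·K)/(1.0635×10⁻³ m) = 2.725 K.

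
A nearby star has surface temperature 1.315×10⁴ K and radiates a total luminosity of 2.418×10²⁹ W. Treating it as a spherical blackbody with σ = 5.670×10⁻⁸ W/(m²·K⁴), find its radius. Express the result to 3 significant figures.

L = 4πR²σT⁴ ⇒ R = √(L/(4πσT⁴)).
σT⁴ = 1.69545×10⁹ W/m², so R = √(2.418×10²⁹/(4π×1.69545×10⁹)) = 3.37×10⁹ m.

R ≈ 3.37×10⁹ m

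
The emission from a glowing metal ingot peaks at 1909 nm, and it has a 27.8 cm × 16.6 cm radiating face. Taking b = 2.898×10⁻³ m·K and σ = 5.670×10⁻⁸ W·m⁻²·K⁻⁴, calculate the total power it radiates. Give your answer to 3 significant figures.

Wien's law: T = b/λ_max = 2.898×10⁻³/1.909×10⁻⁶ = 1518.07 K.
Area A = 0.278 × 0.166 = 0.046148 m².
Then P = σAT⁴ = 5.670×10⁻⁸×0.046148×(1518.07)⁴ = 1.39×10⁴ W.

P ≈ 1.39×10⁴ W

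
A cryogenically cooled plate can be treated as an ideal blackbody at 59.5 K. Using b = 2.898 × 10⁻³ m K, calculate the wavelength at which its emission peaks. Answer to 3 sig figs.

Wien's displacement law: λ_max = b/T = (2.898×10⁻³ m·K)/(59.5 K) = 4.871×10⁻⁵ m.
That is 48.7 μm, in the infrared range.

λ_max ≈ 48.7 μm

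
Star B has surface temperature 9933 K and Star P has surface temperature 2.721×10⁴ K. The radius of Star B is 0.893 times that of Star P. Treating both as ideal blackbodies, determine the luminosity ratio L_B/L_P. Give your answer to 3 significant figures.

L ∝ R²T⁴, so L_B/L_P = (R_B/R_P)²(T_B/T_P)⁴ = (0.893)² × (9933/2.721×10⁴)⁴ = 0.797449 × 0.0177586 = 0.0142.

L_B/L_P ≈ 0.0142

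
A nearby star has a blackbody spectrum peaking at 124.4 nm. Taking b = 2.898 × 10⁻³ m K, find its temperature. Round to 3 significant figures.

T ≈ 2.33×10⁴ K

Wien's law gives T = b/λ_max = (2.898×10⁻³ m·K)/(1.244×10⁻⁷ m) = 2.33×10⁴ K.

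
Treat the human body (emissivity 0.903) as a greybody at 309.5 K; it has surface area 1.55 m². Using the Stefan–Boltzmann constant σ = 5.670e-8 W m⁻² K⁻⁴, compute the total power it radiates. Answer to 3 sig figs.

P ≈ 728 W

Area A = 1.55 m².
P = εσAT⁴ = 0.903 × 5.670×10⁻⁸ × 1.55 × (309.5)⁴ = 728 W.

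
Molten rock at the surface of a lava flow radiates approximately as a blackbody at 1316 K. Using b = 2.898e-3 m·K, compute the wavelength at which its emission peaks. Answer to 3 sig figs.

λ_max ≈ 2.20×10³ nm

Wien's displacement law: λ_max = b/T = (2.898×10⁻³ m·K)/(1316 K) = 2.202×10⁻⁶ m.
That is 2.20×10³ nm, in the infrared range.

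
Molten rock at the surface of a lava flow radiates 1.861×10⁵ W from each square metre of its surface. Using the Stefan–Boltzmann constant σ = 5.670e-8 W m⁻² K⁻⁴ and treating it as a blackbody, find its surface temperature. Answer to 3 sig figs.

T ≈ 1.35×10³ K

I = σT⁴, so T = (I/σ)^(1/4) = (1.861×10⁵/(5.670×10⁻⁸))^(1/4) = 1.35×10³ K.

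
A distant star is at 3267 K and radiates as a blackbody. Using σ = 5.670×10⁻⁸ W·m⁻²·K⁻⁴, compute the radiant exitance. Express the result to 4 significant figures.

Stefan–Boltzmann: I = σT⁴ = 5.670×10⁻⁸ × (3267)⁴ = 6.459×10⁶ W/m².

I ≈ 6.459×10⁶ W/m²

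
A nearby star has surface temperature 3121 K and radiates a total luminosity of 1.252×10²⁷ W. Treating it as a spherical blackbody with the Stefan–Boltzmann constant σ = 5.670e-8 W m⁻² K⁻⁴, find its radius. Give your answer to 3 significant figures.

R ≈ 4.30×10⁹ m

L = 4πR²σT⁴ ⇒ R = √(L/(4πσT⁴)).
σT⁴ = 5.37970×10⁶ W/m², so R = √(1.252×10²⁷/(4π×5.37970×10⁶)) = 4.30×10⁹ m.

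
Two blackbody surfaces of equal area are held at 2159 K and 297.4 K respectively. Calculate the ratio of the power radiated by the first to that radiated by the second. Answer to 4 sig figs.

With equal areas, P₁/P₂ = (T₁/T₂)⁴ = (2159/297.4)⁴ = 2777.

P₁/P₂ ≈ 2777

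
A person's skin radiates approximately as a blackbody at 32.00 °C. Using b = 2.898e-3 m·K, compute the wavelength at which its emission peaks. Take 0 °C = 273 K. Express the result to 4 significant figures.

T = 32.00 °C + 273 = 305.00 K.
Wien's displacement law: λ_max = b/T = (2.898×10⁻³ m·K)/(305.00 K) = 9.5016×10⁻⁶ m.
That is 9.502 μm, in the infrared range.

λ_max ≈ 9.502 μm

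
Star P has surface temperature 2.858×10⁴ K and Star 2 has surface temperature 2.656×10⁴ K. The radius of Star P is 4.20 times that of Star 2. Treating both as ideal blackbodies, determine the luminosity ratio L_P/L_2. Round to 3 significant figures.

L ∝ R²T⁴, so L_P/L_2 = (R_P/R_2)²(T_P/T_2)⁴ = (4.20)² × (2.858×10⁴/2.656×10⁴)⁴ = 17.64 × 1.34072 = 23.7.

L_P/L_2 ≈ 23.7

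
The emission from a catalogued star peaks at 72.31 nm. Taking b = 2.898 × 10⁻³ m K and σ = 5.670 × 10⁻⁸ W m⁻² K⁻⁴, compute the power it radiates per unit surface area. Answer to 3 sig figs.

I ≈ 1.46×10¹¹ W/m²

Wien's law: T = b/λ_max = 2.898×10⁻³/7.231×10⁻⁸ = 40077.4 K.
Then I = σT⁴ = 5.670×10⁻⁸×(40077.4)⁴ = 1.46×10¹¹ W/m².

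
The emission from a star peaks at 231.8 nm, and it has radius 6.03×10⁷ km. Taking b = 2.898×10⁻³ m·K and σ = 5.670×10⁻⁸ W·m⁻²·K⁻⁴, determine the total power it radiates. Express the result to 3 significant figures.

Wien's law: T = b/λ_max = 2.898×10⁻³/2.318×10⁻⁷ = 12502.2 K.
Surface area A = 4πR² = 4π(6.03×10¹⁰ m)² = 4.56925×10²² m².
Then P = σAT⁴ = 5.670×10⁻⁸×4.56925×10²²×(12502.2)⁴ = 6.33×10³¹ W.

P ≈ 6.33×10³¹ W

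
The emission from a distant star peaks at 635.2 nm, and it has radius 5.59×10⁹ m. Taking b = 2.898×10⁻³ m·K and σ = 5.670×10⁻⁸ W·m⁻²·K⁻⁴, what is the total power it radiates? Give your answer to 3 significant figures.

Wien's law: T = b/λ_max = 2.898×10⁻³/6.352×10⁻⁷ = 4562.34 K.
Surface area A = 4πR² = 4π(5.59×10⁹ m)² = 3.92675×10²⁰ m².
Then P = σAT⁴ = 5.670×10⁻⁸×3.92675×10²⁰×(4562.34)⁴ = 9.65×10²⁷ W.

P ≈ 9.65×10²⁷ W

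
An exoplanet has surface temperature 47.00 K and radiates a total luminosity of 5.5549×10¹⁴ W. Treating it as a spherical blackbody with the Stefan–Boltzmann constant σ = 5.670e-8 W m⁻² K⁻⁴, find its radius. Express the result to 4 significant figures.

R ≈ 1.264×10⁷ m

L = 4πR²σT⁴ ⇒ R = √(L/(4πσT⁴)).
σT⁴ = 0.276678 W/m², so R = √(5.5549×10¹⁴/(4π×0.276678)) = 1.264×10⁷ m.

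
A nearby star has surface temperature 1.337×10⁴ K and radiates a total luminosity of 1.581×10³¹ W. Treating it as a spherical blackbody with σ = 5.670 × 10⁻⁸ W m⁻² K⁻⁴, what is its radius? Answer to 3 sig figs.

R ≈ 2.64×10¹⁰ m

L = 4πR²σT⁴ ⇒ R = √(L/(4πσT⁴)).
σT⁴ = 1.81179×10⁹ W/m², so R = √(1.581×10³¹/(4π×1.81179×10⁹)) = 2.64×10¹⁰ m.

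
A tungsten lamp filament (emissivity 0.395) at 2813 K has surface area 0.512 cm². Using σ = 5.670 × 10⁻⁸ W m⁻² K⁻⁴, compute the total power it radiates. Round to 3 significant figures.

P ≈ 71.8 W

Area A = 0.512 cm² = 5.12×10⁻⁵ m².
P = εσAT⁴ = 0.395 × 5.670×10⁻⁸ × 5.12×10⁻⁵ × (2813)⁴ = 71.8 W.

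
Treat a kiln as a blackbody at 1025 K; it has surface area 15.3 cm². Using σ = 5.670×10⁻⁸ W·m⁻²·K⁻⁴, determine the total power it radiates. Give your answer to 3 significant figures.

Area A = 15.3 cm² = 1.53×10⁻³ m².
P = σAT⁴ = 5.670×10⁻⁸ × 1.53×10⁻³ × (1025)⁴ = 95.8 W.

P ≈ 95.8 W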